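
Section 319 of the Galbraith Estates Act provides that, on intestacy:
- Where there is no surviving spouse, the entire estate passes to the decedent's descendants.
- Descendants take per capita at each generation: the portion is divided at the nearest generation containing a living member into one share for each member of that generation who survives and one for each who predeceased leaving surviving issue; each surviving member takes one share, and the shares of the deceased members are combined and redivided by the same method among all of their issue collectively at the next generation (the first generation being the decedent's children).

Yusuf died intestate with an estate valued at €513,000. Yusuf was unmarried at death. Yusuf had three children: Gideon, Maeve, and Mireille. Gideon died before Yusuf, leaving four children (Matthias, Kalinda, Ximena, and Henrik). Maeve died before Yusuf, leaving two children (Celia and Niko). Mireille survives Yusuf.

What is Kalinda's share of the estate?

The entire €513,000 passes to the descendants.
That amount (€513,000) is divided at the children's generation into 3 shares of €171,000. Mireille takes €171,000. The 2 shares of the deceased (Gideon and Maeve) are combined into a pool of €342,000.
That pool (€342,000) is divided at the grandchildren's generation equally among Matthias, Kalinda, Ximena, Henrik, Celia, and Niko: €57,000 each.

Kalinda receives €57,000.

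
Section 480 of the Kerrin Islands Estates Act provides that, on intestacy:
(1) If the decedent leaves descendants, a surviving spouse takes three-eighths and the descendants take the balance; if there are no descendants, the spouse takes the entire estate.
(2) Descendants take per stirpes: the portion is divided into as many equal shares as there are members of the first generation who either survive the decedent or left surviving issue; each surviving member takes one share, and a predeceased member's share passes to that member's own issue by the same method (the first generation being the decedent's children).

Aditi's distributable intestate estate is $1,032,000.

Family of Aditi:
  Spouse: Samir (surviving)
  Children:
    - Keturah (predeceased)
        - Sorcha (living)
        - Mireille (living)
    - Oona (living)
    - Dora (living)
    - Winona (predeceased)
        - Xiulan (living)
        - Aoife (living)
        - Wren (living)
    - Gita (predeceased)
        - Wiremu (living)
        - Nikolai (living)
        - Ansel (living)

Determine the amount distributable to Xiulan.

Xiulan receives $43,000.

Samir takes three-eighths of $1,032,000 = $387,000. The remaining $645,000 passes to the descendants.
The descendants' portion ($645,000) is divided into 5 shares of $129,000: Oona and Dora each take $129,000; Keturah's $129,000 share passes to Keturah's issue; Winona's $129,000 share passes to Winona's issue; Gita's $129,000 share passes to Gita's issue.
Keturah's share ($129,000) is divided into 2 shares of $64,500: Sorcha and Mireille each take $64,500.
Winona's share ($129,000) is divided into 3 shares of $43,000: Xiulan, Aoife, and Wren each take $43,000.
Gita's share ($129,000) is divided into 3 shares of $43,000: Wiremu, Nikolai, and Ansel each take $43,000.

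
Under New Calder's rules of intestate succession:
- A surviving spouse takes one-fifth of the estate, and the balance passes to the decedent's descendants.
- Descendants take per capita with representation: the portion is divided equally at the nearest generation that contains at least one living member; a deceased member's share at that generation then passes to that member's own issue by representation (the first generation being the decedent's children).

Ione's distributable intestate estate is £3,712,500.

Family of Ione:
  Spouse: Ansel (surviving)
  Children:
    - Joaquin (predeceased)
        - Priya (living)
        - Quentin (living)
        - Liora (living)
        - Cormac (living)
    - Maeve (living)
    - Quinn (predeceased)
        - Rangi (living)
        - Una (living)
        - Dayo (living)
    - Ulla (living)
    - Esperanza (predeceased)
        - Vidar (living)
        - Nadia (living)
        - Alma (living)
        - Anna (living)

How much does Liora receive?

Liora receives £148,500.

Ansel takes one-fifth of £3,712,500 = £742,500. The remaining £2,970,000 passes to the descendants.
The descendants' portion (£2,970,000) is divided into 5 shares of £594,000: Maeve and Ulla each take £594,000; Joaquin's £594,000 share passes to Joaquin's issue; Quinn's £594,000 share passes to Quinn's issue; Esperanza's £594,000 share passes to Esperanza's issue.
Joaquin's share (£594,000) is divided into 4 shares of £148,500: Priya, Quentin, Liora, and Cormac each take £148,500.
Quinn's share (£594,000) is divided into 3 shares of £198,000: Rangi, Una, and Dayo each take £198,000.
Esperanza's share (£594,000) is divided into 4 shares of £148,500: Vidar, Nadia, Alma, and Anna each take £148,500.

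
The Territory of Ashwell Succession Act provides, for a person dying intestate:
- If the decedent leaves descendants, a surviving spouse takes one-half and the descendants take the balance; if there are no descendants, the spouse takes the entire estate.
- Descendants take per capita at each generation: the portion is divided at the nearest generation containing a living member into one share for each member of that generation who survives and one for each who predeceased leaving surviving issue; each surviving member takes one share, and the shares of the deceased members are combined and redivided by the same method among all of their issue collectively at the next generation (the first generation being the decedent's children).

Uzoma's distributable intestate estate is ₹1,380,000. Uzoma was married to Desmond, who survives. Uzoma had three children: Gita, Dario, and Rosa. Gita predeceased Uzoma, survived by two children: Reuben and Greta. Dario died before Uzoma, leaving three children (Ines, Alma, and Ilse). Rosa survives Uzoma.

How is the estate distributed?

Desmond: ₹690,000; Reuben: ₹92,000; Greta: ₹92,000; Ines: ₹92,000; Alma: ₹92,000; Ilse: ₹92,000; Rosa: ₹230,000

Desmond takes one-half of ₹1,380,000 = ₹690,000. The remaining ₹690,000 passes to the descendants.
The descendants' portion (₹690,000) is divided at the children's generation into 3 shares of ₹230,000. Rosa takes ₹230,000. The 2 shares of the deceased (Gita and Dario) are combined into a pool of ₹460,000.
That pool (₹460,000) is divided at the grandchildren's generation equally among Reuben, Greta, Ines, Alma, and Ilse: ₹92,000 each.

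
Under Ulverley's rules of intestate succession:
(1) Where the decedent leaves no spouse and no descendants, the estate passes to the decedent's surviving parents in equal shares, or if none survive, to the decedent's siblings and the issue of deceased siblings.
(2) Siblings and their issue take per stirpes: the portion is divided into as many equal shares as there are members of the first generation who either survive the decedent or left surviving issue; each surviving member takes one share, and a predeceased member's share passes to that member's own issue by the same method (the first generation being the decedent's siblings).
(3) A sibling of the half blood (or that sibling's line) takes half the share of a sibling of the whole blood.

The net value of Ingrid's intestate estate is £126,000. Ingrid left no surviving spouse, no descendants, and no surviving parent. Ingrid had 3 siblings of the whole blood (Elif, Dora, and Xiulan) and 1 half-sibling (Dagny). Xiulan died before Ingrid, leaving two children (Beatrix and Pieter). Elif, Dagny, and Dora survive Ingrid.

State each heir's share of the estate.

The entire £126,000 passes to the siblings and their issue.
Counting each half-blood sibling's line as half a unit, there are 7/2 units in £126,000, so one unit is £36,000. Whole-blood lines (Elif, Dora, and Xiulan) take £36,000 each; half-blood lines (Dagny) take £18,000 each.
Xiulan's share (£36,000) is divided into 2 shares of £18,000: Beatrix and Pieter each take £18,000.

Elif: £36,000; Dagny: £18,000; Dora: £36,000; Beatrix: £18,000; Pieter: £18,000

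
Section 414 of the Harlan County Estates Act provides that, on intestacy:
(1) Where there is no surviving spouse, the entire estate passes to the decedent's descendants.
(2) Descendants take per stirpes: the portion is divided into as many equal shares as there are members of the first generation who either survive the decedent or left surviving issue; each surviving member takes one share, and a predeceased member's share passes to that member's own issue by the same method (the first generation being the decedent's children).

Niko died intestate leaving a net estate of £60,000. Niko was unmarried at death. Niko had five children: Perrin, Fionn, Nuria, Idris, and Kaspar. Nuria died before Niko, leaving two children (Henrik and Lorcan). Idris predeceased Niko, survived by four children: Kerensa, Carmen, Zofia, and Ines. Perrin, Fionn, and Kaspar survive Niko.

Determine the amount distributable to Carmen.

Carmen receives £3,000.

The entire £60,000 passes to the descendants.
That amount (£60,000) is divided into 5 shares of £12,000: Perrin, Fionn, and Kaspar each take £12,000; Nuria's £12,000 share passes to Nuria's issue; Idris's £12,000 share passes to Idris's issue.
Nuria's share (£12,000) is divided into 2 shares of £6,000: Henrik and Lorcan each take £6,000.
Idris's share (£12,000) is divided into 4 shares of £3,000: Kerensa, Carmen, Zofia, and Ines each take £3,000.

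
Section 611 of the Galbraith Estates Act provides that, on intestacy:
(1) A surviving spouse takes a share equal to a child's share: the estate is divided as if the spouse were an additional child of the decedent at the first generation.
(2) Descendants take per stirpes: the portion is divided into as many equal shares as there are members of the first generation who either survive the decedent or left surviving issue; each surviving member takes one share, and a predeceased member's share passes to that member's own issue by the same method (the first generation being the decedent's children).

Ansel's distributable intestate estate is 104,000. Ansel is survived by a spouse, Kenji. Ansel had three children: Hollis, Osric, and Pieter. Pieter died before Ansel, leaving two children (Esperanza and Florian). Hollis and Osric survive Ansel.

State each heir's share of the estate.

Kenji: 26,000; Hollis: 26,000; Osric: 26,000; Esperanza: 13,000; Florian: 13,000

The spouse counts as an additional share at the children's level, so there are 4 primary shares of 26,000. Kenji takes one such share (26,000).
The children's combined portion (78,000) is divided into 3 shares of 26,000: Hollis and Osric each take 26,000; Pieter's 26,000 share passes to Pieter's issue.
Pieter's share (26,000) is divided into 2 shares of 13,000: Esperanza and Florian each take 13,000.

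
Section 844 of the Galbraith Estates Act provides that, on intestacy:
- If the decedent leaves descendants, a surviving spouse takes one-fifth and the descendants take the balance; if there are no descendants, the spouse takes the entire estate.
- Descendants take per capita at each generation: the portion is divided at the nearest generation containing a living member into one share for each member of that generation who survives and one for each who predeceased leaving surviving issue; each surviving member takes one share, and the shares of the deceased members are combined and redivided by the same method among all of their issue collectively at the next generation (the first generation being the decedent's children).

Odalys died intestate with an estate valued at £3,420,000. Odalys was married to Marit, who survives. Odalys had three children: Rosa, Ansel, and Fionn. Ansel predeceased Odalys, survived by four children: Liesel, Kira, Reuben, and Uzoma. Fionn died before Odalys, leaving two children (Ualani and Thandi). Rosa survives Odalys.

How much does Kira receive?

Kira receives £304,000.

Marit takes one-fifth of £3,420,000 = £684,000. The remaining £2,736,000 passes to the descendants.
The descendants' portion (£2,736,000) is divided at the children's generation into 3 shares of £912,000. Rosa takes £912,000. The 2 shares of the deceased (Ansel and Fionn) are combined into a pool of £1,824,000.
That pool (£1,824,000) is divided at the grandchildren's generation equally among Liesel, Kira, Reuben, Uzoma, Ualani, and Thandi: £304,000 each.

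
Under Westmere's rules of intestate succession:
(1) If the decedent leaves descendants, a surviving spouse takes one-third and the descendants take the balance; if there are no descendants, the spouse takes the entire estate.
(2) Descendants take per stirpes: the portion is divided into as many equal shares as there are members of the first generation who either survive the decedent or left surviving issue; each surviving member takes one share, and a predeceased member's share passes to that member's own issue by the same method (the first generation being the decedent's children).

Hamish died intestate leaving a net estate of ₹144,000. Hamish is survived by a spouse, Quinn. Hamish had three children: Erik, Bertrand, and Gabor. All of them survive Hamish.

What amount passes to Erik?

Quinn takes one-third of ₹144,000 = ₹48,000. The remaining ₹96,000 passes to the descendants.
The descendants' portion (₹96,000) is divided into 3 shares of ₹32,000: Erik, Bertrand, and Gabor each take ₹32,000.

Erik receives ₹32,000.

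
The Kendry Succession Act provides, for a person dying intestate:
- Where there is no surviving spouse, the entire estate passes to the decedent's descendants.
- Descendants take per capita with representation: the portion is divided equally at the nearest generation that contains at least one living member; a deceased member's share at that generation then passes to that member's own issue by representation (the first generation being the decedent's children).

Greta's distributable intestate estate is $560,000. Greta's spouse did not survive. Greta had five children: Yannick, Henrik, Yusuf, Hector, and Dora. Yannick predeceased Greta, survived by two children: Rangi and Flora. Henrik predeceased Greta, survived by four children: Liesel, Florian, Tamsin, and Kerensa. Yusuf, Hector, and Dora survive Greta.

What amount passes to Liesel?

The entire $560,000 passes to the descendants.
That amount ($560,000) is divided into 5 shares of $112,000: Yusuf, Hector, and Dora each take $112,000; Yannick's $112,000 share passes to Yannick's issue; Henrik's $112,000 share passes to Henrik's issue.
Yannick's share ($112,000) is divided into 2 shares of $56,000: Rangi and Flora each take $56,000.
Henrik's share ($112,000) is divided into 4 shares of $28,000: Liesel, Florian, Tamsin, and Kerensa each take $28,000.

Liesel receives $28,000.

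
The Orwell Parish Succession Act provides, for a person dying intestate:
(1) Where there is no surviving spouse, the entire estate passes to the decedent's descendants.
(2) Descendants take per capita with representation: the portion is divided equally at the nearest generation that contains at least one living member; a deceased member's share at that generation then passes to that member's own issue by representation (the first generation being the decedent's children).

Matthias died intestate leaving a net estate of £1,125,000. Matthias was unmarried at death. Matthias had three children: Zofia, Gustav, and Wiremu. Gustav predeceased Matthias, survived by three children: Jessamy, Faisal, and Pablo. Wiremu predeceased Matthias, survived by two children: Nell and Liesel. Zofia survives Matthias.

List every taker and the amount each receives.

The entire £1,125,000 passes to the descendants.
That amount (£1,125,000) is divided into 3 shares of £375,000: Zofia takes £375,000; Gustav's £375,000 share passes to Gustav's issue; Wiremu's £375,000 share passes to Wiremu's issue.
Gustav's share (£375,000) is divided into 3 shares of £125,000: Jessamy, Faisal, and Pablo each take £125,000.
Wiremu's share (£375,000) is divided into 2 shares of £187,500: Nell and Liesel each take £187,500.

Zofia: £375,000; Jessamy: £125,000; Faisal: £125,000; Pablo: £125,000; Nell: £187,500; Liesel: £187,500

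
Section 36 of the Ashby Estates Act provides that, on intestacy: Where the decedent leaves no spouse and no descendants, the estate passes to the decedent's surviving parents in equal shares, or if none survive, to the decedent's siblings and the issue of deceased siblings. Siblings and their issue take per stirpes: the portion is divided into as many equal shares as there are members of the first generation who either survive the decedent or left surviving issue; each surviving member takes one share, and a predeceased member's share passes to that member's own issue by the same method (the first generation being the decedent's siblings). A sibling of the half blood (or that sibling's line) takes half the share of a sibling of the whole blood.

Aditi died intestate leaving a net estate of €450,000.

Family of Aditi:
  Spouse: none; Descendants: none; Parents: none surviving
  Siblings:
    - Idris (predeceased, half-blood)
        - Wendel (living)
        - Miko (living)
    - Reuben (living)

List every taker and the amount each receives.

The entire €450,000 passes to the siblings and their issue.
Counting each half-blood sibling's line as half a unit, there are 3/2 units in €450,000, so one unit is €300,000. Whole-blood lines (Reuben) take €300,000 each; half-blood lines (Idris) take €150,000 each.
Idris's share (€150,000) is divided into 2 shares of €75,000: Wendel and Miko each take €75,000.

Wendel: €75,000; Miko: €75,000; Reuben: €300,000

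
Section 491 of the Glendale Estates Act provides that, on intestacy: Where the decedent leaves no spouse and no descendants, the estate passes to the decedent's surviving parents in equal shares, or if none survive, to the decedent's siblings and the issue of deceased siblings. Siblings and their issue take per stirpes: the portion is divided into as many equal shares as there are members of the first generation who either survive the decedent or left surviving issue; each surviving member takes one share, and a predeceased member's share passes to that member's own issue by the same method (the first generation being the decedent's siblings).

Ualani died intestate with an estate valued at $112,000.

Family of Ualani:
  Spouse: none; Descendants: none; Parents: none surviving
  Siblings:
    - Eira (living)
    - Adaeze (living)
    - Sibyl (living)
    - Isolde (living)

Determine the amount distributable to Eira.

The entire $112,000 passes to the siblings and their issue.
That amount ($112,000) is divided into 4 shares of $28,000: Eira, Adaeze, Sibyl, and Isolde each take $28,000.

Eira receives $28,000.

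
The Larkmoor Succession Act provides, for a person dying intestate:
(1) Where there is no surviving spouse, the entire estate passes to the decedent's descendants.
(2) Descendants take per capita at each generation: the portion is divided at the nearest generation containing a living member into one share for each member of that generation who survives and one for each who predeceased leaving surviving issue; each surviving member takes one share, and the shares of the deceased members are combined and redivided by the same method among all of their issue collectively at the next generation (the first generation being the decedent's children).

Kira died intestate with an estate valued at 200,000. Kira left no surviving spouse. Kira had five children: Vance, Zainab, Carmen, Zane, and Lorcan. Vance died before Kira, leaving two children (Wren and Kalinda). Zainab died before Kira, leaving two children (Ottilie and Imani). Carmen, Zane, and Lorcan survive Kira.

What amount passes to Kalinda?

Kalinda receives 20,000.

The entire 200,000 passes to the descendants.
That amount (200,000) is divided at the children's generation into 5 shares of 40,000. Carmen, Zane, and Lorcan each take 40,000. The 2 shares of the deceased (Vance and Zainab) are combined into a pool of 80,000.
That pool (80,000) is divided at the grandchildren's generation equally among Wren, Kalinda, Ottilie, and Imani: 20,000 each.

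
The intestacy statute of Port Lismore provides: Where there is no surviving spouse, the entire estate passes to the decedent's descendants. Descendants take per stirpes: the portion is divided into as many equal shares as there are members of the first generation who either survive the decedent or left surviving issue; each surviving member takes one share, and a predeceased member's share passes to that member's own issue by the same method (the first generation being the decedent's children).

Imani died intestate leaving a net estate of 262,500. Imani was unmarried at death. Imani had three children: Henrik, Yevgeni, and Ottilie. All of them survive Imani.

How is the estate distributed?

The entire 262,500 passes to the descendants.
That amount (262,500) is divided into 3 shares of 87,500: Henrik, Yevgeni, and Ottilie each take 87,500.

Henrik: 87,500; Yevgeni: 87,500; Ottilie: 87,500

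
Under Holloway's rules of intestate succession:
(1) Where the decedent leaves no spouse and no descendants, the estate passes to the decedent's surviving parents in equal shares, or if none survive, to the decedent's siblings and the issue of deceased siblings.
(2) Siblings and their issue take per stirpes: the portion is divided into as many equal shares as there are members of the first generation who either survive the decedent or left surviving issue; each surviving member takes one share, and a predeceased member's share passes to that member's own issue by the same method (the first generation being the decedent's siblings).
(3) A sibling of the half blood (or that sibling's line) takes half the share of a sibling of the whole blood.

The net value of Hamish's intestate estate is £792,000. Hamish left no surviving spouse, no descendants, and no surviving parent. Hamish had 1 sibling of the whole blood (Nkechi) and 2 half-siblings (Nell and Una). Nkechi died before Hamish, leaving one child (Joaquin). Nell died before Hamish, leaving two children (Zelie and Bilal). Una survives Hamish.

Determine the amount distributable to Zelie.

The entire £792,000 passes to the siblings and their issue.
Counting each half-blood sibling's line as half a unit, there are 2 units in £792,000, so one unit is £396,000. Whole-blood lines (Nkechi) take £396,000 each; half-blood lines (Nell and Una) take £198,000 each.
Nkechi's share (£396,000) passes entirely to Joaquin.
Nell's share (£198,000) is divided into 2 shares of £99,000: Zelie and Bilal each take £99,000.

Zelie receives £99,000.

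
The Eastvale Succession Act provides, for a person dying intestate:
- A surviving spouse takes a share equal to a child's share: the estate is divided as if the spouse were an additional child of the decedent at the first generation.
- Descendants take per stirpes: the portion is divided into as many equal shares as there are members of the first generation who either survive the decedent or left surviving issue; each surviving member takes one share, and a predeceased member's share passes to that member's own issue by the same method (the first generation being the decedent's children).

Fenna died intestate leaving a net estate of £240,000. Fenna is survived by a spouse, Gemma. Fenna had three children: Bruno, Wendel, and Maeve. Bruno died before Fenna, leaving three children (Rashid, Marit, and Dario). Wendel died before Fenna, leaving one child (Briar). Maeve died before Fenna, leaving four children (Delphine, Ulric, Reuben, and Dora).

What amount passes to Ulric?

The spouse counts as an additional share at the children's level, so there are 4 primary shares of £60,000. Gemma takes one such share (£60,000).
The children's combined portion (£180,000) is divided into 3 shares of £60,000: Bruno's £60,000 share passes to Bruno's issue; Wendel's £60,000 share passes to Wendel's issue; Maeve's £60,000 share passes to Maeve's issue.
Bruno's share (£60,000) is divided into 3 shares of £20,000: Rashid, Marit, and Dario each take £20,000.
Wendel's share (£60,000) passes entirely to Briar.
Maeve's share (£60,000) is divided into 4 shares of £15,000: Delphine, Ulric, Reuben, and Dora each take £15,000.

Ulric receives £15,000.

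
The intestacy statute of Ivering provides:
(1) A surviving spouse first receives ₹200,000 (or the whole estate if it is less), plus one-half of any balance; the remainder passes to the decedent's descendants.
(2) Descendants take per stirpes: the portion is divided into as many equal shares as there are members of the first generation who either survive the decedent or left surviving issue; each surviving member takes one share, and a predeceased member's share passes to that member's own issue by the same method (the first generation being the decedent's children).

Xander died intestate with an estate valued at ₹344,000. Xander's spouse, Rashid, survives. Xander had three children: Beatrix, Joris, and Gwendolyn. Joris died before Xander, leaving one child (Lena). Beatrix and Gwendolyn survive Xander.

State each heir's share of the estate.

Rashid: ₹272,000; Beatrix: ₹24,000; Lena: ₹24,000; Gwendolyn: ₹24,000

Rashid first takes ₹200,000, leaving a balance of ₹144,000. Rashid then takes one-half of the balance (₹72,000), for a total of ₹272,000. The remaining ₹72,000 passes to the descendants.
The descendants' portion (₹72,000) is divided into 3 shares of ₹24,000: Beatrix and Gwendolyn each take ₹24,000; Joris's ₹24,000 share passes to Joris's issue.
Joris's share (₹24,000) passes entirely to Lena.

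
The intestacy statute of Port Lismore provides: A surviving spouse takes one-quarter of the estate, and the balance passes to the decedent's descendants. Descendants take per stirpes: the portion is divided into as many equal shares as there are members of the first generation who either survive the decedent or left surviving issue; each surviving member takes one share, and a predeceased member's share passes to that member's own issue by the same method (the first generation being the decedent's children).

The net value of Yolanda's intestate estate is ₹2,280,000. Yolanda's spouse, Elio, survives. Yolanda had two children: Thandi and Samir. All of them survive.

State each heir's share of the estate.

Elio takes one-quarter of ₹2,280,000 = ₹570,000. The remaining ₹1,710,000 passes to the descendants.
The descendants' portion (₹1,710,000) is divided into 2 shares of ₹855,000: Thandi and Samir each take ₹855,000.

Elio: ₹570,000; Thandi: ₹855,000; Samir: ₹855,000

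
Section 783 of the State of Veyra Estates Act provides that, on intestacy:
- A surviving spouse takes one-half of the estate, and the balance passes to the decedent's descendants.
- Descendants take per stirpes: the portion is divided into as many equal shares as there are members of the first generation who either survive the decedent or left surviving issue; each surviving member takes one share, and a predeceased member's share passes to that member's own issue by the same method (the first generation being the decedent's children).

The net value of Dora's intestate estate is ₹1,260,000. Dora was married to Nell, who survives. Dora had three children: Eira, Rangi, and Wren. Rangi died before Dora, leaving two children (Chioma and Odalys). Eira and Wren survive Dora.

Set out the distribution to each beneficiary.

Nell: ₹630,000; Eira: ₹210,000; Chioma: ₹105,000; Odalys: ₹105,000; Wren: ₹210,000

Nell takes one-half of ₹1,260,000 = ₹630,000. The remaining ₹630,000 passes to the descendants.
The descendants' portion (₹630,000) is divided into 3 shares of ₹210,000: Eira and Wren each take ₹210,000; Rangi's ₹210,000 share passes to Rangi's issue.
Rangi's share (₹210,000) is divided into 2 shares of ₹105,000: Chioma and Odalys each take ₹105,000.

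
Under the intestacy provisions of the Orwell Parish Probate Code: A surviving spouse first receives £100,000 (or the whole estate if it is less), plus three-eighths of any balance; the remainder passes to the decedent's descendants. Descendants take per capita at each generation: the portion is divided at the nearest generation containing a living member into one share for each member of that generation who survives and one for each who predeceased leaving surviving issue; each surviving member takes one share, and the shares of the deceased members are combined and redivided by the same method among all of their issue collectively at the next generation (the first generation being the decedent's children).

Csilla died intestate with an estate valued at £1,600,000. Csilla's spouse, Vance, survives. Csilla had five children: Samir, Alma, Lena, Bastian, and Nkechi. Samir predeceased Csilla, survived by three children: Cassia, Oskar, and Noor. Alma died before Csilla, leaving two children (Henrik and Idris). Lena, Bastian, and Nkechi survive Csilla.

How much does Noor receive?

Vance first takes £100,000, leaving a balance of £1,500,000. Vance then takes three-eighths of the balance (£562,500), for a total of £662,500. The remaining £937,500 passes to the descendants.
The descendants' portion (£937,500) is divided at the children's generation into 5 shares of £187,500. Lena, Bastian, and Nkechi each take £187,500. The 2 shares of the deceased (Samir and Alma) are combined into a pool of £375,000.
That pool (£375,000) is divided at the grandchildren's generation equally among Cassia, Oskar, Noor, Henrik, and Idris: £75,000 each.

Noor receives £75,000.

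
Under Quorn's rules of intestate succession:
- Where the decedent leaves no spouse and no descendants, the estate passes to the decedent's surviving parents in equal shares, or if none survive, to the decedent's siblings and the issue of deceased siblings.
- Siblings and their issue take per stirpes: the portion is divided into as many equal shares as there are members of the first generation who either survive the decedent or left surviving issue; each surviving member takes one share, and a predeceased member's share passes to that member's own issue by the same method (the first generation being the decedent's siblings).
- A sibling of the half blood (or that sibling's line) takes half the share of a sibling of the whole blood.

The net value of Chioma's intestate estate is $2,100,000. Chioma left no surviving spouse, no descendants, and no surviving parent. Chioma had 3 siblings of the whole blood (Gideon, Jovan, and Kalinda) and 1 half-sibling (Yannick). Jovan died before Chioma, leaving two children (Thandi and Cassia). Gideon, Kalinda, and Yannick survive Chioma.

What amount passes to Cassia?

Cassia receives $300,000.

The entire $2,100,000 passes to the siblings and their issue.
Counting each half-blood sibling's line as half a unit, there are 7/2 units in $2,100,000, so one unit is $600,000. Whole-blood lines (Gideon, Jovan, and Kalinda) take $600,000 each; half-blood lines (Yannick) take $300,000 each.
Jovan's share ($600,000) is divided into 2 shares of $300,000: Thandi and Cassia each take $300,000.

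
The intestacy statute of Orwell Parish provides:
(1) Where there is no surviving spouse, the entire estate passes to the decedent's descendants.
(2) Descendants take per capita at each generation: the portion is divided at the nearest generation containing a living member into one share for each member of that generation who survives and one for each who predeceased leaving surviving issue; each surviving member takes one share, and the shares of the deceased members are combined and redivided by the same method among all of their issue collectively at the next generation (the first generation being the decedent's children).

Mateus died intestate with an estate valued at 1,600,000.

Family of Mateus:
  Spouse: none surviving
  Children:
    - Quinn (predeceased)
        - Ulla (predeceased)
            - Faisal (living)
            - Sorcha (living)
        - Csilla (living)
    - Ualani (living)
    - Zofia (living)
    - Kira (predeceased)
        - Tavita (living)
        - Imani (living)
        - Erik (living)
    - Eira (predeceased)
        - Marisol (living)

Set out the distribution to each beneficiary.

The entire 1,600,000 passes to the descendants.
That amount (1,600,000) is divided at the children's generation into 5 shares of 320,000. Ualani and Zofia each take 320,000. The 3 shares of the deceased (Quinn, Kira, and Eira) are combined into a pool of 960,000.
That pool (960,000) is divided at the grandchildren's generation into 6 shares of 160,000. Csilla, Tavita, Imani, Erik, and Marisol each take 160,000. The remaining share for the deceased Ulla (160,000) is carried to the next generation.
That pool (160,000) is divided at the great-grandchildren's generation equally among Faisal and Sorcha: 80,000 each.

Faisal: 80,000; Sorcha: 80,000; Csilla: 160,000; Ualani: 320,000; Zofia: 320,000; Tavita: 160,000; Imani: 160,000; Erik: 160,000; Marisol: 160,000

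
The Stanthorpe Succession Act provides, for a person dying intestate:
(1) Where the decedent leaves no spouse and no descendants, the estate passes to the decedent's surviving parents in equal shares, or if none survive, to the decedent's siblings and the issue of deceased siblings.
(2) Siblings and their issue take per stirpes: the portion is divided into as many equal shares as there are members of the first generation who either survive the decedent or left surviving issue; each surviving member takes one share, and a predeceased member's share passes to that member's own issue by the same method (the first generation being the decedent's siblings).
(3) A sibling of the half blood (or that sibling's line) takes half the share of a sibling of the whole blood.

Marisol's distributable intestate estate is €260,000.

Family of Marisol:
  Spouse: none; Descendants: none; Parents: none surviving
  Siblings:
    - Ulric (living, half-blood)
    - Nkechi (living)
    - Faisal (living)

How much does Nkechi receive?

The entire €260,000 passes to the siblings and their issue.
Counting each half-blood sibling's line as half a unit, there are 5/2 units in €260,000, so one unit is €104,000. Whole-blood lines (Nkechi and Faisal) take €104,000 each; half-blood lines (Ulric) take €52,000 each.

Nkechi receives €104,000.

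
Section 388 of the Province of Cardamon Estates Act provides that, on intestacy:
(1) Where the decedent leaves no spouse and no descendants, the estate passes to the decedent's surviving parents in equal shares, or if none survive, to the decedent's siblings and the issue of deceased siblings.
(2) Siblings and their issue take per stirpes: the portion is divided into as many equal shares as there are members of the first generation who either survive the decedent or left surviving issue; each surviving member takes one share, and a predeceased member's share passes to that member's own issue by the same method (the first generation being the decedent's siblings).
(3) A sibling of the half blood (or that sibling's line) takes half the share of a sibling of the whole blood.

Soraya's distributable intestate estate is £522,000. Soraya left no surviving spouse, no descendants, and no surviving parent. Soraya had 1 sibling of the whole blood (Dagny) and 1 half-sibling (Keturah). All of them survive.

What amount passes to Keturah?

The entire £522,000 passes to the siblings and their issue.
Counting each half-blood sibling's line as half a unit, there are 3/2 units in £522,000, so one unit is £348,000. Whole-blood lines (Dagny) take £348,000 each; half-blood lines (Keturah) take £174,000 each.

Keturah receives £174,000.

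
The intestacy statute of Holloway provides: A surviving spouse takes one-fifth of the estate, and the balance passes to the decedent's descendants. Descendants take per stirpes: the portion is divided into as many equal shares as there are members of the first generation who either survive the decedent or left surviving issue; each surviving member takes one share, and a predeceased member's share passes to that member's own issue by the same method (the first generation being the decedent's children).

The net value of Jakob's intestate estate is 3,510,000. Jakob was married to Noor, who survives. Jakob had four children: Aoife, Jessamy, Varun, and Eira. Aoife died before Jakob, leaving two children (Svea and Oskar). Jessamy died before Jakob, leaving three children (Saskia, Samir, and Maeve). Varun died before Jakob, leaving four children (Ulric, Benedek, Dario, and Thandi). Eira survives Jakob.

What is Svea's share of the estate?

Noor takes one-fifth of 3,510,000 = 702,000. The remaining 2,808,000 passes to the descendants.
The descendants' portion (2,808,000) is divided into 4 shares of 702,000: Eira takes 702,000; Aoife's 702,000 share passes to Aoife's issue; Jessamy's 702,000 share passes to Jessamy's issue; Varun's 702,000 share passes to Varun's issue.
Aoife's share (702,000) is divided into 2 shares of 351,000: Svea and Oskar each take 351,000.
Jessamy's share (702,000) is divided into 3 shares of 234,000: Saskia, Samir, and Maeve each take 234,000.
Varun's share (702,000) is divided into 4 shares of 175,500: Ulric, Benedek, Dario, and Thandi each take 175,500.

Svea receives 351,000.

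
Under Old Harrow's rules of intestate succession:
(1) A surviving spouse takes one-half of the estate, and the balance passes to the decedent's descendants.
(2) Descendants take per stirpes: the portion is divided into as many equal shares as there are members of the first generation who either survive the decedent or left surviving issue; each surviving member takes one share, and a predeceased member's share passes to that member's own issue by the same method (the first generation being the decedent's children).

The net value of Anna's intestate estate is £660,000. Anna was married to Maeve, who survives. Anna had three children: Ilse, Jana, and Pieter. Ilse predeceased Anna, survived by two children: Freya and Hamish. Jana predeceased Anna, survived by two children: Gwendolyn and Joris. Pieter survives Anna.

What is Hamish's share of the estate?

Hamish receives £55,000.

Maeve takes one-half of £660,000 = £330,000. The remaining £330,000 passes to the descendants.
The descendants' portion (£330,000) is divided into 3 shares of £110,000: Pieter takes £110,000; Ilse's £110,000 share passes to Ilse's issue; Jana's £110,000 share passes to Jana's issue.
Ilse's share (£110,000) is divided into 2 shares of £55,000: Freya and Hamish each take £55,000.
Jana's share (£110,000) is divided into 2 shares of £55,000: Gwendolyn and Joris each take £55,000.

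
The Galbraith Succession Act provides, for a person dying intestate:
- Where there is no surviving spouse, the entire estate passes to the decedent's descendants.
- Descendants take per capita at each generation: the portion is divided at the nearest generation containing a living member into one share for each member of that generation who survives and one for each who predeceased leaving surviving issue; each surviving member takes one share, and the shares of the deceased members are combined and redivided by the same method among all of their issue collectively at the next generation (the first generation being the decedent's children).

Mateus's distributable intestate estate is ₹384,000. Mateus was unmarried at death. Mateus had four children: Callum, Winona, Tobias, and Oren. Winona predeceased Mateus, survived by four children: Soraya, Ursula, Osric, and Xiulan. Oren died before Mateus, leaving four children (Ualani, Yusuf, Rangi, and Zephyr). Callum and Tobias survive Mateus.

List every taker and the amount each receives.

Callum: ₹96,000; Soraya: ₹24,000; Ursula: ₹24,000; Osric: ₹24,000; Xiulan: ₹24,000; Tobias: ₹96,000; Ualani: ₹24,000; Yusuf: ₹24,000; Rangi: ₹24,000; Zephyr: ₹24,000

The entire ₹384,000 passes to the descendants.
That amount (₹384,000) is divided at the children's generation into 4 shares of ₹96,000. Callum and Tobias each take ₹96,000. The 2 shares of the deceased (Winona and Oren) are combined into a pool of ₹192,000.
That pool (₹192,000) is divided at the grandchildren's generation equally among Soraya, Ursula, Osric, Xiulan, Ualani, Yusuf, Rangi, and Zephyr: ₹24,000 each.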